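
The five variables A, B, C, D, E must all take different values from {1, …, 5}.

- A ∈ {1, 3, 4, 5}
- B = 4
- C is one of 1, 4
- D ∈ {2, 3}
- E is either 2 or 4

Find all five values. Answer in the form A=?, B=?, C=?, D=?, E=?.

B must be 4 (only option left). Eliminate 4 elsewhere: A, C, E.
C's domain is down to {1}, so C = 1. Eliminate 1 elsewhere: A.
E has just one choice, so E = 2. Remove 2 from D.
D's domain is down to {3}, so D = 3. Eliminate 3 elsewhere: A.
A's domain is down to {5}, so A = 5.

A=5, B=4, C=1, D=3, E=2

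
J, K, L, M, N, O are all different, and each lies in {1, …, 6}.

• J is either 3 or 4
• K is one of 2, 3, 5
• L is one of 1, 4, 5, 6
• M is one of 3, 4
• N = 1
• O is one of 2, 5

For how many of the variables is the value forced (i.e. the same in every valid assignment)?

2

N must be 1 (only option left). Strike 1 from L.
The 5 still-open variables draw from only 5 values {2, 3, 4, 5, 6}, so each is used; only L can be 6, hence L = 6.
J and M share exactly the 2 values {3, 4}; by pigeonhole those values go to them, so strike 3, 4 from K.
Determined: L=6, N=1. The other variables each still have more than one consistent value. That makes 2.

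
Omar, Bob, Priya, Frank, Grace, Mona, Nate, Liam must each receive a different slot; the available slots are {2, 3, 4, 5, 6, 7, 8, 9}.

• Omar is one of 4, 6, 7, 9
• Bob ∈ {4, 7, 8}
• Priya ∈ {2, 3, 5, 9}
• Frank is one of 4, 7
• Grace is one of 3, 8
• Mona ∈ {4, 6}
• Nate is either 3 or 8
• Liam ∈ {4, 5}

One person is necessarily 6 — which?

The 8 variables together cover exactly {2, 3, 4, 5, 6, 7, 8, 9} — 8 values for 8 variables — and 2 appears only in Priya's list, so Priya = 2.
The 7 still-open variables draw from only 7 values {3, 4, 5, 6, 7, 8, 9}, so each is used; only Liam can be 5, hence Liam = 5.
Among the 6 still-open variables, 9 fits only Omar (and all 6 values in {3, 4, 6, 7, 8, 9} must be used), so Omar = 9.
Among the 5 still-open variables, 6 fits only Mona (and all 5 values in {3, 4, 6, 7, 8} must be used), so Mona = 6.

Mona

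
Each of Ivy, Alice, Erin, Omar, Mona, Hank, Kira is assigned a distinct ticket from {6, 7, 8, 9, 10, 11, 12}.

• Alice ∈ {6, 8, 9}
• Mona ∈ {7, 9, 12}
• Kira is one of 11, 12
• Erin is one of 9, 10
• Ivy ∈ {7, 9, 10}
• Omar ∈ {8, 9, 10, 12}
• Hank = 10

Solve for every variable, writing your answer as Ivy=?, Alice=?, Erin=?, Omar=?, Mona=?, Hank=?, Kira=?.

Hank has just one choice, so Hank = 10. So Ivy, Erin, Omar can't be 10.
Erin has just one choice, so Erin = 9. So Ivy, Alice, Omar, Mona can't be 9.
Ivy must be 7 (only option left). Eliminate 7 elsewhere: Mona.
Mona's domain is down to {12}, so Mona = 12. Eliminate 12 elsewhere: Omar, Kira.
Kira's domain is down to {11}, so Kira = 11.
That leaves Omar = 8. Strike 8 from Alice.
Alice has just one choice, so Alice = 6.

Ivy=7, Alice=6, Erin=9, Omar=8, Mona=12, Hank=10, Kira=11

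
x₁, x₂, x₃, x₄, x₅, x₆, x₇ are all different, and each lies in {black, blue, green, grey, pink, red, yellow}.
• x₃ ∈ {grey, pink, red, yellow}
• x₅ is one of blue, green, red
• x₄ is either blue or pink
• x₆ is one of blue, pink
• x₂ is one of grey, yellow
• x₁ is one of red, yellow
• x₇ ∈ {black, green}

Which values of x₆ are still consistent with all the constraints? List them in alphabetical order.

The 7 variables draw from only 7 values {black, blue, green, grey, pink, red, yellow}, so each is used; only x₇ can be black, hence x₇ = black.
The 6 still-open variables together cover exactly {blue, green, grey, pink, red, yellow} — 6 values for 6 variables — and green appears only in x₅'s list, so x₅ = green.
x₄ and x₆ share exactly the 2 values {blue, pink}; by pigeonhole those values go to them, so strike blue, pink from x₃.
No further eliminations apply; x₆ can still be any of blue, pink.

blue, pink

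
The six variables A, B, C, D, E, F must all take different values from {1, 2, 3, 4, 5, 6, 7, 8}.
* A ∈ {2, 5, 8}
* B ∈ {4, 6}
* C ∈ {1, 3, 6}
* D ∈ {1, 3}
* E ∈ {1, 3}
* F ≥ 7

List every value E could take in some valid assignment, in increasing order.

D and E share exactly the 2 values {1, 3}; by pigeonhole those values go to them, so strike 1, 3 from C.
C must be 6 (only option left). Eliminate 6 elsewhere: B.
B's domain is down to {4}, so B = 4.
No further eliminations apply; E can still be any of 1, 3.

1, 3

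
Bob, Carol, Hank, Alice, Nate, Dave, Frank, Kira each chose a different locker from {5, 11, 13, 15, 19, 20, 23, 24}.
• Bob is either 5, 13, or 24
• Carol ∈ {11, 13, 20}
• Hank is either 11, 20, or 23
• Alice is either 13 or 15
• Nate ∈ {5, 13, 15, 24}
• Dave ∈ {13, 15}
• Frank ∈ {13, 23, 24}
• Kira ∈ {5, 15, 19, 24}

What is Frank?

23

The 8 variables draw from only 8 values {5, 11, 13, 15, 19, 20, 23, 24}, so each is used; only Kira can be 19, hence Kira = 19.
The 2 variables Alice and Dave are confined to {13, 15}, which locks those values in; drop them from Bob, Carol, Nate, Frank.
Bob and Nate between them cover only {5, 24} — a naked pair. Remove those values from Frank.
So Frank = 23.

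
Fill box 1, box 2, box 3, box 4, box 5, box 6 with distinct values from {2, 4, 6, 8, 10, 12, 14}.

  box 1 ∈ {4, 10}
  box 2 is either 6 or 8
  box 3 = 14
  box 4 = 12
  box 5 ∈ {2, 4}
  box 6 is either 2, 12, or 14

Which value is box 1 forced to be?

box 3 must be 14 (only option left). Remove 14 from box 6.
box 4 must be 12 (only option left). Eliminate 12 elsewhere: box 6.
box 6's domain is down to {2}, so box 6 = 2. Remove 2 from box 5.
box 5 must be 4 (only option left). Eliminate 4 elsewhere: box 1.
So box 1 = 10.

10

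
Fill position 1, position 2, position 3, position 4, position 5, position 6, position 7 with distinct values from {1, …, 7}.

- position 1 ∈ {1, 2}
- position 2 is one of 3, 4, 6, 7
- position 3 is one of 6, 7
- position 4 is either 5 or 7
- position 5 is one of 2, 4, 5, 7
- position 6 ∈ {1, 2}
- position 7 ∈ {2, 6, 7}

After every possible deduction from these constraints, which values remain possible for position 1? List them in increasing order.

The 7 variables together cover exactly {1, 2, 3, 4, 5, 6, 7} — 7 values for 7 variables — and 3 appears only in position 2's list, so position 2 = 3.
Among the 6 still-open variables, 4 fits only position 5 (and all 6 values in {1, 2, 4, 5, 6, 7} must be used), so position 5 = 4.
The 5 still-open variables draw from only 5 values {1, 2, 5, 6, 7}, so each is used; only position 4 can be 5, hence position 4 = 5.
position 1 and position 6 share exactly the 2 values {1, 2}; by pigeonhole those values go to them, so strike 1, 2 from position 7.
No further eliminations apply; position 1 can still be any of 1, 2.

1, 2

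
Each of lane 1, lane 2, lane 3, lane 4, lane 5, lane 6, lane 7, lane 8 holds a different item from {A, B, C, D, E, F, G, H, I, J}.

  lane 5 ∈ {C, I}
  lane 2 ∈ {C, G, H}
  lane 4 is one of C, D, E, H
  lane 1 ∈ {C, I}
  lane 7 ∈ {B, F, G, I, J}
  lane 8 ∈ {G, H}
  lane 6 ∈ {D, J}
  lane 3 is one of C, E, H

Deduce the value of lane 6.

lane 1 and lane 5 share exactly the 2 values {C, I}; by pigeonhole those values go to them, so strike C, I from lane 2, lane 3, lane 4, lane 7.
lane 2 and lane 8 share exactly the 2 values {G, H}; by pigeonhole those values go to them, so strike G, H from lane 3, lane 4, lane 7.
lane 3's domain is down to {E}, so lane 3 = E. So lane 4 can't be E.
lane 4's domain is down to {D}, so lane 4 = D. Remove D from lane 6.
So lane 6 = J.

J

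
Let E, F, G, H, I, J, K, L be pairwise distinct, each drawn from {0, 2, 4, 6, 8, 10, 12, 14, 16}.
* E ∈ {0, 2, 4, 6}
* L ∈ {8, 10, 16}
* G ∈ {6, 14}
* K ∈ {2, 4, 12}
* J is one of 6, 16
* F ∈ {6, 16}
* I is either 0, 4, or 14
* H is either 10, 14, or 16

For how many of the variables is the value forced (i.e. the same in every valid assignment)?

3

F and J between them cover only {6, 16} — a naked pair. Remove those values from E, G, H, L.
G must be 14 (only option left). Strike 14 from H, I.
H must be 10 (only option left). Remove 10 from L.
L's domain is down to {8}, so L = 8.
Determined: G=14, H=10, L=8. The other variables each still have more than one consistent value. That makes 3.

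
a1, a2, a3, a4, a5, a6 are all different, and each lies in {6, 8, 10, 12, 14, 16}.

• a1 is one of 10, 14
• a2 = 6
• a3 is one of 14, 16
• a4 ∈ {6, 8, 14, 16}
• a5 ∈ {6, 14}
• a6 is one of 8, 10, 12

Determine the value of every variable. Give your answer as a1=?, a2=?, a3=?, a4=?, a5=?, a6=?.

a2 must be 6 (only option left). So a4, a5 can't be 6.
a5's domain is down to {14}, so a5 = 14. Remove 14 from a1, a3, a4.
a1 has just one choice, so a1 = 10. So a6 can't be 10.
a3's domain is down to {16}, so a3 = 16. So a4 can't be 16.
That leaves a4 = 8. So a6 can't be 8.
a6 has just one choice, so a6 = 12.

a1=10, a2=6, a3=16, a4=8, a5=14, a6=12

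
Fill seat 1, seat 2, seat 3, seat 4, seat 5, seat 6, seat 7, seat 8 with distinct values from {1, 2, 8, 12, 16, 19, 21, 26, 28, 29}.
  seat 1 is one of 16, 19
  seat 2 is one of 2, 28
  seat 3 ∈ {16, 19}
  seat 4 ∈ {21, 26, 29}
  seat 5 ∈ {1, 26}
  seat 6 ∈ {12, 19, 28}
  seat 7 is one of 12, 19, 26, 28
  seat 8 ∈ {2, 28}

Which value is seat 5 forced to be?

1

The 2 variables seat 1 and seat 3 are confined to {16, 19}, which locks those values in; drop them from seat 6, seat 7.
seat 2 and seat 8 between them cover only {2, 28} — a naked pair. Remove those values from seat 6, seat 7.
That leaves seat 6 = 12. Eliminate 12 elsewhere: seat 7.
seat 7's domain is down to {26}, so seat 7 = 26. So seat 4, seat 5 can't be 26.
So seat 5 = 1.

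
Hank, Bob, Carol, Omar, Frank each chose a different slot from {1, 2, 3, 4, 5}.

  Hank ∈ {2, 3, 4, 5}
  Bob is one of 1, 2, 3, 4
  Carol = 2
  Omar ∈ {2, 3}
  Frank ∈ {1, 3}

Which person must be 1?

Carol must be 2 (only option left). Eliminate 2 elsewhere: Hank, Bob, Omar.
Omar's domain is down to {3}, so Omar = 3. Remove 3 from Hank, Bob, Frank.
So 1 goes to Frank.

Frank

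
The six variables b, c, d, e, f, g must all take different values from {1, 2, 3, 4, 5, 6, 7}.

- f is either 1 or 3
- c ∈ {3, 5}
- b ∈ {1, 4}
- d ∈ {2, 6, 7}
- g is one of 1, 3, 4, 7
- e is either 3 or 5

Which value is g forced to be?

c and e share exactly the 2 values {3, 5}; by pigeonhole those values go to them, so strike 3, 5 from f, g.
That leaves f = 1. So b, g can't be 1.
b's domain is down to {4}, so b = 4. So g can't be 4.
So g = 7.

7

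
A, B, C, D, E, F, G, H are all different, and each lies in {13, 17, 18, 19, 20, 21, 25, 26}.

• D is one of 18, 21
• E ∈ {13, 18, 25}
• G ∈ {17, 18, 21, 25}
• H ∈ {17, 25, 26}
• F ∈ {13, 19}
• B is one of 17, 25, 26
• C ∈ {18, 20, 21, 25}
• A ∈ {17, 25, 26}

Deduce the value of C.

20

Among the 8 variables, 19 fits only F (and all 8 values in {13, 17, 18, 19, 20, 21, 25, 26} must be used), so F = 19.
Among the 7 still-open variables, 13 fits only E (and all 7 values in {13, 17, 18, 20, 21, 25, 26} must be used), so E = 13.
The 6 still-open variables together cover exactly {17, 18, 20, 21, 25, 26} — 6 values for 6 variables — and 20 appears only in C's list, so C = 20.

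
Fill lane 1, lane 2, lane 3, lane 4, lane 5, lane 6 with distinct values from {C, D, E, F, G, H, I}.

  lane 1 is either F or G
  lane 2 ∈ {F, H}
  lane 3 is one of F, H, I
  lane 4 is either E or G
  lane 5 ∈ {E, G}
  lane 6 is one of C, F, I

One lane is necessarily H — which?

The 6 variables draw from only 6 values {C, E, F, G, H, I}, so each is used; only lane 6 can be C, hence lane 6 = C.
The 5 still-open variables draw from only 5 values {E, F, G, H, I}, so each is used; only lane 3 can be I, hence lane 3 = I.
The 4 still-open variables together cover exactly {E, F, G, H} — 4 values for 4 variables — and H appears only in lane 2's list, so lane 2 = H.

lane 2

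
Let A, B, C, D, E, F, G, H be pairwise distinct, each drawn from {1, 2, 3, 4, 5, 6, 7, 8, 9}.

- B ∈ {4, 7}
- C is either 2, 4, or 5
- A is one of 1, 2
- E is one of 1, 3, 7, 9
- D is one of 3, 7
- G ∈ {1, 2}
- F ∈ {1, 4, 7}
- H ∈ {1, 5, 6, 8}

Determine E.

The 2 variables A and G are confined to {1, 2}, which locks those values in; drop them from C, E, F, H.
The 2 variables B and F are confined to {4, 7}, which locks those values in; drop them from C, D, E.
C's domain is down to {5}, so C = 5. Remove 5 from H.
D must be 3 (only option left). Strike 3 from E.
So E = 9.

9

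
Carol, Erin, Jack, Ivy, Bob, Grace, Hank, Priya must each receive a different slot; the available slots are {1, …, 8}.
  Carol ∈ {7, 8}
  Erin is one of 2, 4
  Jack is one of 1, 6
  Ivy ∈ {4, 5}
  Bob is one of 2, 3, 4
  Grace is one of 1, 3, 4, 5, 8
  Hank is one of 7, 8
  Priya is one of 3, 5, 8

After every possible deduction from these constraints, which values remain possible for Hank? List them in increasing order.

7, 8

The 8 variables draw from only 8 values {1, 2, 3, 4, 5, 6, 7, 8}, so each is used; only Jack can be 6, hence Jack = 6.
Among the 7 still-open variables, 1 fits only Grace (and all 7 values in {1, 2, 3, 4, 5, 7, 8} must be used), so Grace = 1.
Carol and Hank between them cover only {7, 8} — a naked pair. Remove those values from Priya.
No further eliminations apply; Hank can still be any of 7, 8.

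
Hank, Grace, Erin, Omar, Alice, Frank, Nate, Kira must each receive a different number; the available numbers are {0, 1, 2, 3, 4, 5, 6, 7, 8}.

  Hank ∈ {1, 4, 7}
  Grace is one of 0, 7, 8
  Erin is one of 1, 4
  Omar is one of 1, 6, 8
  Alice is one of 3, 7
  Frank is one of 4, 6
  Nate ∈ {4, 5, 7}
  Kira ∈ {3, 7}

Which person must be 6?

The 8 variables together cover exactly {0, 1, 3, 4, 5, 6, 7, 8} — 8 values for 8 variables — and 0 appears only in Grace's list, so Grace = 0.
Among the 7 still-open variables, 5 fits only Nate (and all 7 values in {1, 3, 4, 5, 6, 7, 8} must be used), so Nate = 5.
The 6 still-open variables together cover exactly {1, 3, 4, 6, 7, 8} — 6 values for 6 variables — and 8 appears only in Omar's list, so Omar = 8.
Among the 5 still-open variables, 6 fits only Frank (and all 5 values in {1, 3, 4, 6, 7} must be used), so Frank = 6.

Frank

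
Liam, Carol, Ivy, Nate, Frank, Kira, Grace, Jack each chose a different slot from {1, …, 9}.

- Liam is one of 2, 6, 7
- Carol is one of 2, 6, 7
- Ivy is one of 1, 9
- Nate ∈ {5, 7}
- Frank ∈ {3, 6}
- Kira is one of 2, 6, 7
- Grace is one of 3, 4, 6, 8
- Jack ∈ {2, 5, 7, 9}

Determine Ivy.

The 3 variables Liam, Carol, Kira are confined to {2, 6, 7}, which locks those values in; drop them from Nate, Frank, Grace, Jack.
Nate's domain is down to {5}, so Nate = 5. So Jack can't be 5.
Frank must be 3 (only option left). Strike 3 from Grace.
Jack has just one choice, so Jack = 9. So Ivy can't be 9.
So Ivy = 1.

1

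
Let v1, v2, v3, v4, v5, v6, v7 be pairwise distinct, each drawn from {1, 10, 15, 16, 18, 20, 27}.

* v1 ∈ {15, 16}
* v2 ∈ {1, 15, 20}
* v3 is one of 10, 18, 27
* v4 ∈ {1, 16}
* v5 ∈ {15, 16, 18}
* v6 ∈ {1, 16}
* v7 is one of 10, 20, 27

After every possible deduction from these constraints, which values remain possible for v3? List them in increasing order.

10, 27

v4 and v6 between them cover only {1, 16} — a naked pair. Remove those values from v1, v2, v5.
v1's domain is down to {15}, so v1 = 15. So v2, v5 can't be 15.
v2 must be 20 (only option left). Eliminate 20 elsewhere: v7.
v5 has just one choice, so v5 = 18. So v3 can't be 18.
No further eliminations apply; v3 can still be any of 10, 27.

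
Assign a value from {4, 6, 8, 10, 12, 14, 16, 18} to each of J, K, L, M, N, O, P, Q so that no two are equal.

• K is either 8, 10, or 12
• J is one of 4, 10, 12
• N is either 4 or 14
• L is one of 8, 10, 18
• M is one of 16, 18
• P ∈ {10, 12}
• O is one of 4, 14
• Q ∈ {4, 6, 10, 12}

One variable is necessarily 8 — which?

K

Among the 8 variables, 6 fits only Q (and all 8 values in {4, 6, 8, 10, 12, 14, 16, 18} must be used), so Q = 6.
The 7 still-open variables together cover exactly {4, 8, 10, 12, 14, 16, 18} — 7 values for 7 variables — and 16 appears only in M's list, so M = 16.
Among the 6 still-open variables, 18 fits only L (and all 6 values in {4, 8, 10, 12, 14, 18} must be used), so L = 18.
The 5 still-open variables draw from only 5 values {4, 8, 10, 12, 14}, so each is used; only K can be 8, hence K = 8.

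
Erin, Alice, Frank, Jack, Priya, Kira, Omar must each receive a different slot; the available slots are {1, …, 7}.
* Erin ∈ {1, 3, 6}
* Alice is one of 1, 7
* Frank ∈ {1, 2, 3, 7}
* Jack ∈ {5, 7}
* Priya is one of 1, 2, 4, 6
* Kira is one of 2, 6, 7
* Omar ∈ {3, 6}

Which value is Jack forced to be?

5

The 7 variables together cover exactly {1, 2, 3, 4, 5, 6, 7} — 7 values for 7 variables — and 4 appears only in Priya's list, so Priya = 4.
Among the 6 still-open variables, 5 fits only Jack (and all 6 values in {1, 2, 3, 5, 6, 7} must be used), so Jack = 5.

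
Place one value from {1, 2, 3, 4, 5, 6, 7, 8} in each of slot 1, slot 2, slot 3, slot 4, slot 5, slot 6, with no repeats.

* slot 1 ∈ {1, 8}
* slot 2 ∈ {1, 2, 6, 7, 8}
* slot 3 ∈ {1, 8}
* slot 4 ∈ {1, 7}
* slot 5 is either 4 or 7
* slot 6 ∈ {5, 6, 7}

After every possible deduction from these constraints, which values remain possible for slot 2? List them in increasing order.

slot 1 and slot 3 between them cover only {1, 8} — a naked pair. Remove those values from slot 2, slot 4.
That leaves slot 4 = 7. Remove 7 from slot 2, slot 5, slot 6.
That leaves slot 5 = 4.
No further eliminations apply; slot 2 can still be any of 2, 6.

2, 6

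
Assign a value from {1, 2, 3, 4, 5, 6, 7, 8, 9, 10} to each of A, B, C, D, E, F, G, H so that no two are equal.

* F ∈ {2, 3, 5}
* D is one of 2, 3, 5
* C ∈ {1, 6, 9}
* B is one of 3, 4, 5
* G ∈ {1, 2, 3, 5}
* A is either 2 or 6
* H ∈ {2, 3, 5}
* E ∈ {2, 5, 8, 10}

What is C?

9

D, F, H between them cover only {2, 3, 5} — a naked triple. Remove those values from A, B, E, G.
A must be 6 (only option left). So C can't be 6.
B's domain is down to {4}, so B = 4.
That leaves G = 1. Remove 1 from C.
So C = 9.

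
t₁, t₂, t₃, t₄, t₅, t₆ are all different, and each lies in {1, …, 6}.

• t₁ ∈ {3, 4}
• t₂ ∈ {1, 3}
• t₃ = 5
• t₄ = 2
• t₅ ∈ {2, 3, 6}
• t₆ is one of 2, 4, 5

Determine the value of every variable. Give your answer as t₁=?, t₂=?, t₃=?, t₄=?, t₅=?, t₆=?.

t₁=3, t₂=1, t₃=5, t₄=2, t₅=6, t₆=4

t₃ has just one choice, so t₃ = 5. Remove 5 from t₆.
t₄'s domain is down to {2}, so t₄ = 2. Eliminate 2 elsewhere: t₅, t₆.
t₆ must be 4 (only option left). Eliminate 4 elsewhere: t₁.
That leaves t₁ = 3. So t₂, t₅ can't be 3.
t₂'s domain is down to {1}, so t₂ = 1.
t₅'s domain is down to {6}, so t₅ = 6.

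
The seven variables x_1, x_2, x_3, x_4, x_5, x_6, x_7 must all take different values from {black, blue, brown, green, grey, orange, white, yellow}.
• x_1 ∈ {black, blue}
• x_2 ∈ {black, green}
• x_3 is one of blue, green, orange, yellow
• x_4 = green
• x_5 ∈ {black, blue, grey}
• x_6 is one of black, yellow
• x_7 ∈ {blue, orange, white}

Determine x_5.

grey

x_4 has just one choice, so x_4 = green. So x_2, x_3 can't be green.
x_2 has just one choice, so x_2 = black. Eliminate black elsewhere: x_1, x_5, x_6.
x_6 has just one choice, so x_6 = yellow. So x_3 can't be yellow.
x_1 must be blue (only option left). So x_3, x_5, x_7 can't be blue.
So x_5 = grey.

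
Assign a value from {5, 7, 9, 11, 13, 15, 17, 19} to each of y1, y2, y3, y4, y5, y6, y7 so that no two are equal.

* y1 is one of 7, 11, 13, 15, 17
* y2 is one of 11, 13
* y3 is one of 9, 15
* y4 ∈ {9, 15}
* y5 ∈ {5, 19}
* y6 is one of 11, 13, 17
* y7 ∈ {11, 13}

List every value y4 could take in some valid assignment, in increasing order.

9, 15

y2 and y7 between them cover only {11, 13} — a naked pair. Remove those values from y1, y6.
That leaves y6 = 17. Remove 17 from y1.
y3 and y4 share exactly the 2 values {9, 15}; by pigeonhole those values go to them, so strike 9, 15 from y1.
That leaves y1 = 7.
No further eliminations apply; y4 can still be any of 9, 15.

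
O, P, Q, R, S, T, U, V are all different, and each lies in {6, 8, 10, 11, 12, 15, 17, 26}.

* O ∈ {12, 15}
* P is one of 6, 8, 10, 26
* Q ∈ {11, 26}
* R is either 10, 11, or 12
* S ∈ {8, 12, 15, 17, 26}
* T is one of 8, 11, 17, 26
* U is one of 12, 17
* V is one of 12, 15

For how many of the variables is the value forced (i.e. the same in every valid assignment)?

3

The 8 variables together cover exactly {6, 8, 10, 11, 12, 15, 17, 26} — 8 values for 8 variables — and 6 appears only in P's list, so P = 6.
The 7 still-open variables together cover exactly {8, 10, 11, 12, 15, 17, 26} — 7 values for 7 variables — and 10 appears only in R's list, so R = 10.
The 2 variables O and V are confined to {12, 15}, which locks those values in; drop them from S, U.
U must be 17 (only option left). Remove 17 from S, T.
Determined: P=6, R=10, U=17. The other variables each still have more than one consistent value. That makes 3.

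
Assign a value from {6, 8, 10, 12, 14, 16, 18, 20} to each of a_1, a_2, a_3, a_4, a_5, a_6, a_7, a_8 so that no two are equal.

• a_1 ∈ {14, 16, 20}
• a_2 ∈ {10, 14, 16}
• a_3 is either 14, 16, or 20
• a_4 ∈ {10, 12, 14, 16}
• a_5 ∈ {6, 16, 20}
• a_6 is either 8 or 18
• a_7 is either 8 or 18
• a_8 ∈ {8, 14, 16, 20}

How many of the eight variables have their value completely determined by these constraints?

The 8 variables together cover exactly {6, 8, 10, 12, 14, 16, 18, 20} — 8 values for 8 variables — and 6 appears only in a_5's list, so a_5 = 6.
The 7 still-open variables together cover exactly {8, 10, 12, 14, 16, 18, 20} — 7 values for 7 variables — and 12 appears only in a_4's list, so a_4 = 12.
Among the 6 still-open variables, 10 fits only a_2 (and all 6 values in {8, 10, 14, 16, 18, 20} must be used), so a_2 = 10.
a_6 and a_7 between them cover only {8, 18} — a naked pair. Remove those values from a_8.
Determined: a_2=10, a_4=12, a_5=6. The other variables each still have more than one consistent value. That makes 3.

3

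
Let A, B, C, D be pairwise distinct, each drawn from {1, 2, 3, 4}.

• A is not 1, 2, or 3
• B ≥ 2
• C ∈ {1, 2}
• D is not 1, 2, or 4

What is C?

A has just one choice, so A = 4. Remove 4 from B.
D must be 3 (only option left). So B can't be 3.
B must be 2 (only option left). Strike 2 from C.
So C = 1.

1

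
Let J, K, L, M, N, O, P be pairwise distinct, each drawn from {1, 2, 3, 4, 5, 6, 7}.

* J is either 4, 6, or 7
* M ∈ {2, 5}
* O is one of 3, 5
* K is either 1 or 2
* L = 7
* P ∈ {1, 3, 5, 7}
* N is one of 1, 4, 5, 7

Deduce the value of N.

L must be 7 (only option left). So J, N, P can't be 7.
The 6 still-open variables together cover exactly {1, 2, 3, 4, 5, 6} — 6 values for 6 variables — and 6 appears only in J's list, so J = 6.
The 5 still-open variables together cover exactly {1, 2, 3, 4, 5} — 5 values for 5 variables — and 4 appears only in N's list, so N = 4.

4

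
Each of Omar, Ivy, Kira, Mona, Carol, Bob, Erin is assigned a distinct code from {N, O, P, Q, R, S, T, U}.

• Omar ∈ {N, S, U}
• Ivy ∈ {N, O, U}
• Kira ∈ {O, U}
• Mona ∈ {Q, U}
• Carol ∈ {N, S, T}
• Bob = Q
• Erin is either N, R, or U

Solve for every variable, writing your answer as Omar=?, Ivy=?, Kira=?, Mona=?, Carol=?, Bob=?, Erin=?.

Omar=S, Ivy=N, Kira=O, Mona=U, Carol=T, Bob=Q, Erin=R

Bob has just one choice, so Bob = Q. Strike Q from Mona.
Mona's domain is down to {U}, so Mona = U. Strike U from Omar, Ivy, Kira, Erin.
Kira has just one choice, so Kira = O. So Ivy can't be O.
That leaves Ivy = N. Strike N from Omar, Carol, Erin.
Erin must be R (only option left).
Omar must be S (only option left). Eliminate S elsewhere: Carol.
Carol's domain is down to {T}, so Carol = T.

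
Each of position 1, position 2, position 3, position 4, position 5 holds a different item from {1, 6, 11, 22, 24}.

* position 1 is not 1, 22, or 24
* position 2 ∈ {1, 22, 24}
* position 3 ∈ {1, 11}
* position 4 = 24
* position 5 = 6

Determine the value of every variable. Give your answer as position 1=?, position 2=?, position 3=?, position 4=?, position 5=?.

position 4 has just one choice, so position 4 = 24. Strike 24 from position 2.
position 5 has just one choice, so position 5 = 6. Eliminate 6 elsewhere: position 1.
position 1's domain is down to {11}, so position 1 = 11. Strike 11 from position 3.
position 3's domain is down to {1}, so position 3 = 1. So position 2 can't be 1.
position 2 must be 22 (only option left).

position 1=11, position 2=22, position 3=1, position 4=24, position 5=6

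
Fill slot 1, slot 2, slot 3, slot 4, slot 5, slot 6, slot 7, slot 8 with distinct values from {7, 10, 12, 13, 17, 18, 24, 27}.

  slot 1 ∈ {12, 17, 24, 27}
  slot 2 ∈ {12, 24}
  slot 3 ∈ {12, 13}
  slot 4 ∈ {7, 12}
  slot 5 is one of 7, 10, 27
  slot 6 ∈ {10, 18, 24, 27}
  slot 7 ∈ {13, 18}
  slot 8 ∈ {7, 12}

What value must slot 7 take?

18

Among the 8 variables, 17 fits only slot 1 (and all 8 values in {7, 10, 12, 13, 17, 18, 24, 27} must be used), so slot 1 = 17.
slot 4 and slot 8 between them cover only {7, 12} — a naked pair. Remove those values from slot 2, slot 3, slot 5.
slot 2 has just one choice, so slot 2 = 24. Remove 24 from slot 6.
slot 3 must be 13 (only option left). Strike 13 from slot 7.
So slot 7 = 18.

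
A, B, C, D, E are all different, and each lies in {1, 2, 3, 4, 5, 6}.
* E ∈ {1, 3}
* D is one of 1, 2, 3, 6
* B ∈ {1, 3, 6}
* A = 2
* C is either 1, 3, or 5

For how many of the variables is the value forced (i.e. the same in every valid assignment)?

2

A must be 2 (only option left). Eliminate 2 elsewhere: D.
The 4 still-open variables draw from only 4 values {1, 3, 5, 6}, so each is used; only C can be 5, hence C = 5.
Determined: A=2, C=5. The other variables each still have more than one consistent value. That makes 2.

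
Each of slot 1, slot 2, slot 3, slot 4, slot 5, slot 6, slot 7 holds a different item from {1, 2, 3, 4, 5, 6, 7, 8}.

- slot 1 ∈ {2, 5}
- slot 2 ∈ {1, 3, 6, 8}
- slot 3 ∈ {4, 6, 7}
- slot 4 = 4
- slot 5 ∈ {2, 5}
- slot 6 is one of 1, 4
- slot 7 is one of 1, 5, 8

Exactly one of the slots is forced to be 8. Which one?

slot 4 has just one choice, so slot 4 = 4. Eliminate 4 elsewhere: slot 3, slot 6.
That leaves slot 6 = 1. Remove 1 from slot 2, slot 7.
slot 1 and slot 5 share exactly the 2 values {2, 5}; by pigeonhole those values go to them, so strike 2, 5 from slot 7.
So 8 goes to slot 7.

slot 7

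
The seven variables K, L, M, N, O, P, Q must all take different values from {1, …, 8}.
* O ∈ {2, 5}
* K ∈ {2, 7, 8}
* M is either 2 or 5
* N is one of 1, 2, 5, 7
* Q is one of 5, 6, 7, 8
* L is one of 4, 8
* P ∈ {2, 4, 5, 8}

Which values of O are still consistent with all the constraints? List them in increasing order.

The 7 variables draw from only 7 values {1, 2, 4, 5, 6, 7, 8}, so each is used; only N can be 1, hence N = 1.
Among the 6 still-open variables, 6 fits only Q (and all 6 values in {2, 4, 5, 6, 7, 8} must be used), so Q = 6.
The 5 still-open variables draw from only 5 values {2, 4, 5, 7, 8}, so each is used; only K can be 7, hence K = 7.
M and O share exactly the 2 values {2, 5}; by pigeonhole those values go to them, so strike 2, 5 from P.
No further eliminations apply; O can still be any of 2, 5.

2, 5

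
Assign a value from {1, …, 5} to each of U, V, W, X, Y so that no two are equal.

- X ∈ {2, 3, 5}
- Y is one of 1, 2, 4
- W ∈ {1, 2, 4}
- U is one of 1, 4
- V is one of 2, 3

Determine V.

3

The 5 variables draw from only 5 values {1, 2, 3, 4, 5}, so each is used; only X can be 5, hence X = 5.
The 4 still-open variables together cover exactly {1, 2, 3, 4} — 4 values for 4 variables — and 3 appears only in V's list, so V = 3.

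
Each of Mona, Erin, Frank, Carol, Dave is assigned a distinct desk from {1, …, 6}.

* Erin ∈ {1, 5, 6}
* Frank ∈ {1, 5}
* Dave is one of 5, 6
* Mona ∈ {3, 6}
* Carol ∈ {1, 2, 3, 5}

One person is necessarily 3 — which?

Among the 5 variables, 2 fits only Carol (and all 5 values in {1, 2, 3, 5, 6} must be used), so Carol = 2.
Among the 4 still-open variables, 3 fits only Mona (and all 4 values in {1, 3, 5, 6} must be used), so Mona = 3.

Mona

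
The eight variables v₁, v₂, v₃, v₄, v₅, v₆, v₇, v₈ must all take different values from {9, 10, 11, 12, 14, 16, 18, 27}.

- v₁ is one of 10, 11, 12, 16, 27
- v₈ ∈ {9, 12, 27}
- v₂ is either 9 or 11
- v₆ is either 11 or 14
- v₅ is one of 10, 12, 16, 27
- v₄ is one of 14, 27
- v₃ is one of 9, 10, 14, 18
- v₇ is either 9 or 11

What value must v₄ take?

Among the 8 variables, 18 fits only v₃ (and all 8 values in {9, 10, 11, 12, 14, 16, 18, 27} must be used), so v₃ = 18.
v₂ and v₇ between them cover only {9, 11} — a naked pair. Remove those values from v₁, v₆, v₈.
v₆ has just one choice, so v₆ = 14. Strike 14 from v₄.
So v₄ = 27.

27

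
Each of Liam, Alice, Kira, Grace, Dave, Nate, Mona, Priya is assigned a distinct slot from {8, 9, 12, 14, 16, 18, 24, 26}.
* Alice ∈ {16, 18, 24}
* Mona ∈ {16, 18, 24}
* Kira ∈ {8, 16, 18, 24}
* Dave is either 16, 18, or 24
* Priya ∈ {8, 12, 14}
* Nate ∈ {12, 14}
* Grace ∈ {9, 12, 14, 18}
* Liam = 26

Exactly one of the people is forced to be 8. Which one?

Liam's domain is down to {26}, so Liam = 26.
Among the 7 still-open variables, 9 fits only Grace (and all 7 values in {8, 9, 12, 14, 16, 18, 24} must be used), so Grace = 9.
The 3 variables Alice, Dave, Mona are confined to {16, 18, 24}, which locks those values in; drop them from Kira.
So 8 goes to Kira.

Kira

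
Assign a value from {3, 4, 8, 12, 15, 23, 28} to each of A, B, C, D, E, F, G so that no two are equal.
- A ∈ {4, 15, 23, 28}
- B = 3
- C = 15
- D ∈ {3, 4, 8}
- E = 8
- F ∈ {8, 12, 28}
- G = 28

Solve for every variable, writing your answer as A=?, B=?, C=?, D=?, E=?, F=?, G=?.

B has just one choice, so B = 3. Eliminate 3 elsewhere: D.
C has just one choice, so C = 15. Eliminate 15 elsewhere: A.
E's domain is down to {8}, so E = 8. So D, F can't be 8.
That leaves G = 28. Remove 28 from A, F.
That leaves D = 4. So A can't be 4.
F has just one choice, so F = 12.
A must be 23 (only option left).

A=23, B=3, C=15, D=4, E=8, F=12, G=28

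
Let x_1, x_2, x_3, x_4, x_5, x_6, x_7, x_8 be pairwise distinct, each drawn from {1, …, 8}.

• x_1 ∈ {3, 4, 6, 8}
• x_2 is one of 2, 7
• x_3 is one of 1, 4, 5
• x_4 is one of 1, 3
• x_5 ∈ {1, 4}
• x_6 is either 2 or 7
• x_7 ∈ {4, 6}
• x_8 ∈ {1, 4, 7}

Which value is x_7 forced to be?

6

The 8 variables together cover exactly {1, 2, 3, 4, 5, 6, 7, 8} — 8 values for 8 variables — and 5 appears only in x_3's list, so x_3 = 5.
Among the 7 still-open variables, 8 fits only x_1 (and all 7 values in {1, 2, 3, 4, 6, 7, 8} must be used), so x_1 = 8.
The 6 still-open variables together cover exactly {1, 2, 3, 4, 6, 7} — 6 values for 6 variables — and 3 appears only in x_4's list, so x_4 = 3.
Among the 5 still-open variables, 6 fits only x_7 (and all 5 values in {1, 2, 4, 6, 7} must be used), so x_7 = 6.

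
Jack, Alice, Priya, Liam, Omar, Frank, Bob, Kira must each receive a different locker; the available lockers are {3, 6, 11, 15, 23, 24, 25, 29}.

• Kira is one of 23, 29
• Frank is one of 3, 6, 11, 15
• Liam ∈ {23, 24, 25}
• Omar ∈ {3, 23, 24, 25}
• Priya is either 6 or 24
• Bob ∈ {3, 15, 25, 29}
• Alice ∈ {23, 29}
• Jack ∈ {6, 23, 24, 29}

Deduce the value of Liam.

25

The 8 variables together cover exactly {3, 6, 11, 15, 23, 24, 25, 29} — 8 values for 8 variables — and 11 appears only in Frank's list, so Frank = 11.
Among the 7 still-open variables, 15 fits only Bob (and all 7 values in {3, 6, 15, 23, 24, 25, 29} must be used), so Bob = 15.
The 6 still-open variables together cover exactly {3, 6, 23, 24, 25, 29} — 6 values for 6 variables — and 3 appears only in Omar's list, so Omar = 3.
Among the 5 still-open variables, 25 fits only Liam (and all 5 values in {6, 23, 24, 25, 29} must be used), so Liam = 25.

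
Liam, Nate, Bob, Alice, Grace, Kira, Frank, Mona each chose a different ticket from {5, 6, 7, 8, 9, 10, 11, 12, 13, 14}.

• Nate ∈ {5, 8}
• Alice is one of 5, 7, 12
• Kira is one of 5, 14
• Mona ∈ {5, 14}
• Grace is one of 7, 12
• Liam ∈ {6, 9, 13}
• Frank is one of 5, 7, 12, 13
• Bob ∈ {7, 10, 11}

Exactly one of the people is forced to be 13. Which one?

Frank

Kira and Mona share exactly the 2 values {5, 14}; by pigeonhole those values go to them, so strike 5, 14 from Nate, Alice, Frank.
Nate's domain is down to {8}, so Nate = 8.
Alice and Grace between them cover only {7, 12} — a naked pair. Remove those values from Bob, Frank.
So 13 goes to Frank.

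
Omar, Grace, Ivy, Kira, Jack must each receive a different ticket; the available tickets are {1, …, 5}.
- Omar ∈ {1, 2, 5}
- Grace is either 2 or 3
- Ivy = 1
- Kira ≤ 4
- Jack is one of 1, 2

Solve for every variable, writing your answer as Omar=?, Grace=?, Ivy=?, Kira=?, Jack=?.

Ivy must be 1 (only option left). Remove 1 from Omar, Kira, Jack.
Jack has just one choice, so Jack = 2. Eliminate 2 elsewhere: Omar, Grace, Kira.
Omar has just one choice, so Omar = 5.
Grace must be 3 (only option left). So Kira can't be 3.
Kira has just one choice, so Kira = 4.

Omar=5, Grace=3, Ivy=1, Kira=4, Jack=2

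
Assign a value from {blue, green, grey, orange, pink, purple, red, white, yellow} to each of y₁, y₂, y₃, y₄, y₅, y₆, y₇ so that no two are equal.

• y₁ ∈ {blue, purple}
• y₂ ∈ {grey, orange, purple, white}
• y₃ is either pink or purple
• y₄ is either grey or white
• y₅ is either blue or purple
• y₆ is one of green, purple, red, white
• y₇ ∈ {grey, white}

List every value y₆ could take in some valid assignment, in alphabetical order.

y₁ and y₅ between them cover only {blue, purple} — a naked pair. Remove those values from y₂, y₃, y₆.
That leaves y₃ = pink.
y₄ and y₇ between them cover only {grey, white} — a naked pair. Remove those values from y₂, y₆.
y₂ must be orange (only option left).
No further eliminations apply; y₆ can still be any of green, red.

green, red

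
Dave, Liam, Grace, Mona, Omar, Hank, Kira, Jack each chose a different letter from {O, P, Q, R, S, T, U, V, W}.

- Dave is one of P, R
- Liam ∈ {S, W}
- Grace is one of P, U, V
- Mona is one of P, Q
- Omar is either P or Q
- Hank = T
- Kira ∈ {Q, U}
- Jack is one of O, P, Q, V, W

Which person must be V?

Grace

Hank's domain is down to {T}, so Hank = T.
Mona and Omar between them cover only {P, Q} — a naked pair. Remove those values from Dave, Grace, Kira, Jack.
Dave must be R (only option left).
Kira must be U (only option left). Eliminate U elsewhere: Grace.
So V goes to Grace.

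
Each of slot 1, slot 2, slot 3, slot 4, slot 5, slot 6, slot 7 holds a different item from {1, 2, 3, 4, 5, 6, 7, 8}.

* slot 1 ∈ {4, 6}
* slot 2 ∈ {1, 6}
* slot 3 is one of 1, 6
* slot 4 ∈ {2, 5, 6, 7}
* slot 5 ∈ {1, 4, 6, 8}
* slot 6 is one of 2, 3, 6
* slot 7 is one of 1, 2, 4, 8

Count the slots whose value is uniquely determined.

slot 2 and slot 3 share exactly the 2 values {1, 6}; by pigeonhole those values go to them, so strike 1, 6 from slot 1, slot 4, slot 5, slot 6, slot 7.
slot 1 must be 4 (only option left). Remove 4 from slot 5, slot 7.
slot 5's domain is down to {8}, so slot 5 = 8. Remove 8 from slot 7.
slot 7's domain is down to {2}, so slot 7 = 2. So slot 4, slot 6 can't be 2.
slot 6's domain is down to {3}, so slot 6 = 3.
Determined: slot 1=4, slot 5=8, slot 6=3, slot 7=2. The other slots each still have more than one consistent value. That makes 4.

4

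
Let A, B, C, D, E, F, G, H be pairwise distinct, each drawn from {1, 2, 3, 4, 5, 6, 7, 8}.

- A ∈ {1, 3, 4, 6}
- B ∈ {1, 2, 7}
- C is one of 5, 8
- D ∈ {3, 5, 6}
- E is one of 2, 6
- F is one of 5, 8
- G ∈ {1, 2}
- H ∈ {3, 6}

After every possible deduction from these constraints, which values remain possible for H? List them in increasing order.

The 8 variables draw from only 8 values {1, 2, 3, 4, 5, 6, 7, 8}, so each is used; only A can be 4, hence A = 4.
The 7 still-open variables draw from only 7 values {1, 2, 3, 5, 6, 7, 8}, so each is used; only B can be 7, hence B = 7.
The 6 still-open variables together cover exactly {1, 2, 3, 5, 6, 8} — 6 values for 6 variables — and 1 appears only in G's list, so G = 1.
Among the 5 still-open variables, 2 fits only E (and all 5 values in {2, 3, 5, 6, 8} must be used), so E = 2.
C and F share exactly the 2 values {5, 8}; by pigeonhole those values go to them, so strike 5, 8 from D.
No further eliminations apply; H can still be any of 3, 6.

3, 6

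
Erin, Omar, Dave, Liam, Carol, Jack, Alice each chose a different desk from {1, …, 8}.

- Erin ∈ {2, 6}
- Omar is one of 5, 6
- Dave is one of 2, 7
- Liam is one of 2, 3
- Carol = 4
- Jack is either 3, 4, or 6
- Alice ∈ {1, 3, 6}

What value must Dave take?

Carol must be 4 (only option left). So Jack can't be 4.
The 6 still-open variables together cover exactly {1, 2, 3, 5, 6, 7} — 6 values for 6 variables — and 1 appears only in Alice's list, so Alice = 1.
The 5 still-open variables together cover exactly {2, 3, 5, 6, 7} — 5 values for 5 variables — and 5 appears only in Omar's list, so Omar = 5.
The 4 still-open variables draw from only 4 values {2, 3, 6, 7}, so each is used; only Dave can be 7, hence Dave = 7.

7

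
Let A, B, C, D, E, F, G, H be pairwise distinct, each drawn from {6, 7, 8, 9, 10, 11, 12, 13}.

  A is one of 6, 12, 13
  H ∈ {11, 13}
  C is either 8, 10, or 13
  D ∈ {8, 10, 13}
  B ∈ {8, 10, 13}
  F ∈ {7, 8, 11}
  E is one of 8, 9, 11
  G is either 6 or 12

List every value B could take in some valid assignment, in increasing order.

The 8 variables draw from only 8 values {6, 7, 8, 9, 10, 11, 12, 13}, so each is used; only F can be 7, hence F = 7.
Among the 7 still-open variables, 9 fits only E (and all 7 values in {6, 8, 9, 10, 11, 12, 13} must be used), so E = 9.
Among the 6 still-open variables, 11 fits only H (and all 6 values in {6, 8, 10, 11, 12, 13} must be used), so H = 11.
The 3 variables B, C, D are confined to {8, 10, 13}, which locks those values in; drop them from A.
No further eliminations apply; B can still be any of 8, 10, 13.

8, 10, 13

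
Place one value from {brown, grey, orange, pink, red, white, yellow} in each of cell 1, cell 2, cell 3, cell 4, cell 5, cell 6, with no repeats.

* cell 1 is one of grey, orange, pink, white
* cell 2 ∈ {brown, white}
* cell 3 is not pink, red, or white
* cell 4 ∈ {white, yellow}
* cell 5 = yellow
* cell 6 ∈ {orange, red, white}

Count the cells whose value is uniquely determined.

3

cell 5 has just one choice, so cell 5 = yellow. Strike yellow from cell 3, cell 4.
cell 4 must be white (only option left). Eliminate white elsewhere: cell 1, cell 2, cell 6.
cell 2 must be brown (only option left). Remove brown from cell 3.
Determined: cell 2=brown, cell 4=white, cell 5=yellow. The other cells each still have more than one consistent value. That makes 3.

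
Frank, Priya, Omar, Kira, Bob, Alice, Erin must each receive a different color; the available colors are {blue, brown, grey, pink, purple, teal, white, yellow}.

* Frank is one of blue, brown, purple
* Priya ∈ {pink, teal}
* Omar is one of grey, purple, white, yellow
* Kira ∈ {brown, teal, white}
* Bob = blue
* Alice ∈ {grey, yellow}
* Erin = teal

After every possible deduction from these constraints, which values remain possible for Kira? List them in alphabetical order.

Bob must be blue (only option left). Eliminate blue elsewhere: Frank.
That leaves Erin = teal. Eliminate teal elsewhere: Priya, Kira.
Priya has just one choice, so Priya = pink.
No further eliminations apply; Kira can still be any of brown, white.

brown, white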